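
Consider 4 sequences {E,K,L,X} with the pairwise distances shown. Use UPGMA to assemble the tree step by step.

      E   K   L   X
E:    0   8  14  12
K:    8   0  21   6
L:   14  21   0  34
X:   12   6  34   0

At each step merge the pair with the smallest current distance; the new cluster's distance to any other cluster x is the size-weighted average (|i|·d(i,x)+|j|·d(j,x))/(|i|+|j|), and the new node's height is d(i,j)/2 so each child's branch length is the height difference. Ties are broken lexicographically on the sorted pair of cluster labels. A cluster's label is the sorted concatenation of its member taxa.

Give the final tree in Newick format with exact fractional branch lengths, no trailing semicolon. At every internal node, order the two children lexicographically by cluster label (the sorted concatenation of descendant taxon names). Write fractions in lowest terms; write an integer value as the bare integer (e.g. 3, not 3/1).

step 1: merge (K,X) at d=6; branch lengths K→3, X→3; new cluster KX
  updated: d(E,KX)=10, d(KX,L)=55/2
step 2: merge (E,KX) at d=10; branch lengths E→5, KX→2; new cluster EKX
  updated: d(EKX,L)=23
step 3: merge (EKX,L) at d=23; branch lengths EKX→13/2, L→23/2; new cluster EKLX
final tree: ((E:5,(K:3,X:3):2):13/2,L:23/2)
total length: 31

((E:5,(K:3,X:3):2):13/2,L:23/2)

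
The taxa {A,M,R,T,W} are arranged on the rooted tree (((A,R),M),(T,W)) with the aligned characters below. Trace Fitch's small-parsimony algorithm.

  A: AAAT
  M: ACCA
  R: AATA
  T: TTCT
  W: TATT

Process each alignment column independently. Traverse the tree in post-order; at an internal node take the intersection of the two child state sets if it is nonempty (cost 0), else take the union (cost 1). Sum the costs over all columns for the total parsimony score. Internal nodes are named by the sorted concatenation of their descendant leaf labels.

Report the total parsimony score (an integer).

8

[col 0] AR: children A:{A}, R:{A} ∩→ {A}; cost 0
[col 0] AMR: children AR:{A}, M:{A} ∩→ {A}; cost 0
[col 0] TW: children T:{T}, W:{T} ∩→ {T}; cost 0
[col 0] AMRTW: children AMR:{A}, TW:{T} ∪→ {A,T}; cost 1
[col 1] AR: children A:{A}, R:{A} ∩→ {A}; cost 0
[col 1] AMR: children AR:{A}, M:{C} ∪→ {A,C}; cost 1
[col 1] TW: children T:{T}, W:{A} ∪→ {A,T}; cost 1
[col 1] AMRTW: children AMR:{A,C}, TW:{A,T} ∩→ {A}; cost 0
[col 2] AR: children A:{A}, R:{T} ∪→ {A,T}; cost 1
[col 2] AMR: children AR:{A,T}, M:{C} ∪→ {A,C,T}; cost 1
[col 2] TW: children T:{C}, W:{T} ∪→ {C,T}; cost 1
[col 2] AMRTW: children AMR:{A,C,T}, TW:{C,T} ∩→ {C,T}; cost 0
[col 3] AR: children A:{T}, R:{A} ∪→ {A,T}; cost 1
[col 3] AMR: children AR:{A,T}, M:{A} ∩→ {A}; cost 0
[col 3] TW: children T:{T}, W:{T} ∩→ {T}; cost 0
[col 3] AMRTW: children AMR:{A}, TW:{T} ∪→ {A,T}; cost 1
per-site changes: [1, 2, 3, 2]; total = 8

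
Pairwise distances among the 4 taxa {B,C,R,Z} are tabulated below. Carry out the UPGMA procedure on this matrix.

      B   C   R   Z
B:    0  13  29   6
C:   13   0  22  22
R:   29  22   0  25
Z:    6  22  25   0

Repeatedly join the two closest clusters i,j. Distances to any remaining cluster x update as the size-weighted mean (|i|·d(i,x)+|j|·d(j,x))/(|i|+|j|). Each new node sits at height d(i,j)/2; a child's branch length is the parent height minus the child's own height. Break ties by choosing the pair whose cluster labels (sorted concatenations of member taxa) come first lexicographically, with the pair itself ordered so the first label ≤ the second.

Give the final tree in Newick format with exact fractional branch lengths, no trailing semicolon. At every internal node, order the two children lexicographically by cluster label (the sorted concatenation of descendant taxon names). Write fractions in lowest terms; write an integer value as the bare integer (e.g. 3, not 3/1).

(((B:3,Z:3):23/4,C:35/4):47/12,R:38/3)

step 1: merge (B,Z) at d=6; branch lengths B→3, Z→3; new cluster BZ
  updated: d(BZ,C)=35/2, d(BZ,R)=27
step 2: merge (BZ,C) at d=35/2; branch lengths BZ→23/4, C→35/4; new cluster BCZ
  updated: d(BCZ,R)=76/3
step 3: merge (BCZ,R) at d=76/3; branch lengths BCZ→47/12, R→38/3; new cluster BCRZ
final tree: (((B:3,Z:3):23/4,C:35/4):47/12,R:38/3)
total length: 445/12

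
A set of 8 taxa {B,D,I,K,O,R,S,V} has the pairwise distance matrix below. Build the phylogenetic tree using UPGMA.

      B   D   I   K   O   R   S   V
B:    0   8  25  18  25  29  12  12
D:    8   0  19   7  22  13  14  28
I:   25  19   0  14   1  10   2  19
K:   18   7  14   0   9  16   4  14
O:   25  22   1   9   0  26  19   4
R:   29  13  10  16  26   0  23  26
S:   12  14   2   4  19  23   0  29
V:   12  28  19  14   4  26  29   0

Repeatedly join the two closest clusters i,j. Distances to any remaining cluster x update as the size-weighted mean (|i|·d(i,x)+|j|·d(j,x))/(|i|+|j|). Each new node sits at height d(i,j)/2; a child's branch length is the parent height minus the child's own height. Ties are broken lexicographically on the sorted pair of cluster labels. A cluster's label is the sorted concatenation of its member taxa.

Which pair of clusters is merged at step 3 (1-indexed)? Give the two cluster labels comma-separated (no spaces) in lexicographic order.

iteration 1: select I,O (d=1); attach at lengths (1/2, 1/2); label the merged cluster IO
  updated: d(B,IO)=25, d(D,IO)=41/2, d(IO,K)=23/2, d(IO,R)=18, d(IO,S)=21/2, d(IO,V)=23/2
iteration 2: select K,S (d=4); attach at lengths (2, 2); label the merged cluster KS
  updated: d(B,KS)=15, d(D,KS)=21/2, d(IO,KS)=11, d(KS,R)=39/2, d(KS,V)=43/2
iteration 3: select B,D (d=8); attach at lengths (4, 4); label the merged cluster BD
  updated: d(BD,IO)=91/4, d(BD,KS)=51/4, d(BD,R)=21, d(BD,V)=20
iteration 4: select IO,KS (d=11); attach at lengths (5, 7/2); label the merged cluster IKOS
  updated: d(BD,IKOS)=71/4, d(IKOS,R)=75/4, d(IKOS,V)=33/2
iteration 5: select IKOS,V (d=33/2); attach at lengths (11/4, 33/4); label the merged cluster IKOSV
  updated: d(BD,IKOSV)=91/5, d(IKOSV,R)=101/5
iteration 6: select BD,IKOSV (d=91/5); attach at lengths (51/10, 17/20); label the merged cluster BDIKOSV
  updated: d(BDIKOSV,R)=143/7
iteration 7: select BDIKOSV,R (d=143/7); attach at lengths (39/35, 143/14); label the merged cluster BDIKORSV
final tree: (((B:4,D:4):51/10,(((I:1/2,O:1/2):5,(K:2,S:2):7/2):11/4,V:33/4):17/20):39/35,R:143/14)
total length: 6969/140

B,D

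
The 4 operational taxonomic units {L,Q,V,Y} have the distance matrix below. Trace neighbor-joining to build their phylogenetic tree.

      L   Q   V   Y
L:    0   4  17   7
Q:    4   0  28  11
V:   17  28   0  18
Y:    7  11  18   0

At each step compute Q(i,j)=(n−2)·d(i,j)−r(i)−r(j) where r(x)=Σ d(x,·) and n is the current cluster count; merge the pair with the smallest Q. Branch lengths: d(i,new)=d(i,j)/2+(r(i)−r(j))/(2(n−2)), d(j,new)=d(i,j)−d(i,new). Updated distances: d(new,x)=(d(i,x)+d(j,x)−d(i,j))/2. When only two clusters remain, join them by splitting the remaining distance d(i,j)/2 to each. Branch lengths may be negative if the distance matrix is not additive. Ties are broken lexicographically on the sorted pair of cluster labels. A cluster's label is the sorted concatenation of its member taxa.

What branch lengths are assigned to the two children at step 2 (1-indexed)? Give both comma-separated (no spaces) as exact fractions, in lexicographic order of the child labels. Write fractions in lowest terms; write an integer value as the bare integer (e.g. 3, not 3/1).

iteration 1: select L,Q (d=4, Q=-63); attach at lengths (-7/4, 23/4); label the merged cluster LQ
  updated: d(LQ,V)=41/2, d(LQ,Y)=7
iteration 2: select LQ,V (d=41/2, Q=-91/2); attach at lengths (19/4, 63/4); label the merged cluster LQV
  updated: d(LQV,Y)=9/4
iteration 3: select LQV,Y (d=9/4); attach at lengths (9/8, 9/8); label the merged cluster LQVY
final tree: (((L:-7/4,Q:23/4):19/4,V:63/4):9/8,Y:9/8)
total length: 107/4

19/4,63/4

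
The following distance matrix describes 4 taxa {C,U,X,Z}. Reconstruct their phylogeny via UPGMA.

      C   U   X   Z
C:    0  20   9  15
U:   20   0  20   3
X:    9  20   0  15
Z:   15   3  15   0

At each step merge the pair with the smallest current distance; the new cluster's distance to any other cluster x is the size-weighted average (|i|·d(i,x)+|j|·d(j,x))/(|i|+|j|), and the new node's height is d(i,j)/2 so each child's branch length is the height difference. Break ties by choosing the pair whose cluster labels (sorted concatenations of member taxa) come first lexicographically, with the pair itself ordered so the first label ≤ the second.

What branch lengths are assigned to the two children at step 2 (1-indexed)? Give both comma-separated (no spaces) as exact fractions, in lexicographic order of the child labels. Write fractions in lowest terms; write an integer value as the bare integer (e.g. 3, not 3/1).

iteration 1: select U,Z (d=3); attach at lengths (3/2, 3/2); label the merged cluster UZ
  updated: d(C,UZ)=35/2, d(UZ,X)=35/2
iteration 2: select C,X (d=9); attach at lengths (9/2, 9/2); label the merged cluster CX
  updated: d(CX,UZ)=35/2
iteration 3: select CX,UZ (d=35/2); attach at lengths (17/4, 29/4); label the merged cluster CUXZ
final tree: ((C:9/2,X:9/2):17/4,(U:3/2,Z:3/2):29/4)
total length: 47/2

9/2,9/2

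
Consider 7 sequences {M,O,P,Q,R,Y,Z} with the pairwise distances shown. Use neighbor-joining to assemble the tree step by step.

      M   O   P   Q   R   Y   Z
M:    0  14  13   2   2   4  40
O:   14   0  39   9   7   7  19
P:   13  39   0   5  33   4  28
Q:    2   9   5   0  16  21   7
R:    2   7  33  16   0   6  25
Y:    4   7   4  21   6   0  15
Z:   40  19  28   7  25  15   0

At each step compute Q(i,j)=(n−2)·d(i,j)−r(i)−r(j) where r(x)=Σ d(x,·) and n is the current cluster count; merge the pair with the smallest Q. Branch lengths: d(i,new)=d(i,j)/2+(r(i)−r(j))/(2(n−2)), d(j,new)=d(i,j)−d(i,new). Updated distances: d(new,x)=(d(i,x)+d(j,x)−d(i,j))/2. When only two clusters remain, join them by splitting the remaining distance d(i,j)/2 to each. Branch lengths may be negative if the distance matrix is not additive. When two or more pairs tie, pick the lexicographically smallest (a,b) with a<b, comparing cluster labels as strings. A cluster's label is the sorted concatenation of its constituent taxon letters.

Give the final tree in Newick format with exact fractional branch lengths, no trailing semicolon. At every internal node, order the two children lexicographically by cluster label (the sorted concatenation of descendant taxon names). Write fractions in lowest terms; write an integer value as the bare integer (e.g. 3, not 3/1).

(((M:23/16,R:9/16):59/16,O:93/16):65/32,((P:17/2,Y:-9/2):47/8,(Q:-75/16,Z:187/16):47/8):65/32)

1. join P+Y (d=4, Q=-159) ⇒ PY; edges |P|=17/2, |Y|=-9/2
  updated: d(M,PY)=13/2, d(O,PY)=21, d(PY,Q)=11, d(PY,R)=35/2, d(PY,Z)=39/2
2. join Q+Z (d=7, Q=-255/2) ⇒ QZ; edges |Q|=-75/16, |Z|=187/16
  updated: d(M,QZ)=35/2, d(O,QZ)=21/2, d(PY,QZ)=47/4, d(QZ,R)=17
3. join PY+QZ (d=47/4, Q=-313/4) ⇒ PQYZ; edges |PY|=47/8, |QZ|=47/8
  updated: d(M,PQYZ)=49/8, d(O,PQYZ)=79/8, d(PQYZ,R)=91/8
4. join M+R (d=2, Q=-77/2) ⇒ MR; edges |M|=23/16, |R|=9/16
  updated: d(MR,O)=19/2, d(MR,PQYZ)=31/4
5. join MR+O (d=19/2, Q=-217/8) ⇒ MOR; edges |MR|=59/16, |O|=93/16
  updated: d(MOR,PQYZ)=65/16
6. join MOR+PQYZ (d=65/16) ⇒ MOPQRYZ; edges |MOR|=65/32, |PQYZ|=65/32
final tree: (((M:23/16,R:9/16):59/16,O:93/16):65/32,((P:17/2,Y:-9/2):47/8,(Q:-75/16,Z:187/16):47/8):65/32)
total length: 613/16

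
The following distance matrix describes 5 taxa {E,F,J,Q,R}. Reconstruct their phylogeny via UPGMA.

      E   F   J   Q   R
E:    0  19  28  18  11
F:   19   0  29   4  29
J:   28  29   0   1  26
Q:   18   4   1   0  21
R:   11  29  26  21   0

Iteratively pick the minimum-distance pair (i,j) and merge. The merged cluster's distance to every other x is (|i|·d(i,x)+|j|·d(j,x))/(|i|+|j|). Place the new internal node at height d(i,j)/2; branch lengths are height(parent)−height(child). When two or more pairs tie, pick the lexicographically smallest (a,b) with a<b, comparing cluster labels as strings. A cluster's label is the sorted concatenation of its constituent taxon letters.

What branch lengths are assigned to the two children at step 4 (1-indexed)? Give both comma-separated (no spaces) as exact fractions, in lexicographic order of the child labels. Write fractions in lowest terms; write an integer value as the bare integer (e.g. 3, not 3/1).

iteration 1: select J,Q (d=1); attach at lengths (1/2, 1/2); label the merged cluster JQ
  updated: d(E,JQ)=23, d(F,JQ)=33/2, d(JQ,R)=47/2
iteration 2: select E,R (d=11); attach at lengths (11/2, 11/2); label the merged cluster ER
  updated: d(ER,F)=24, d(ER,JQ)=93/4
iteration 3: select F,JQ (d=33/2); attach at lengths (33/4, 31/4); label the merged cluster FJQ
  updated: d(ER,FJQ)=47/2
iteration 4: select ER,FJQ (d=47/2); attach at lengths (25/4, 7/2); label the merged cluster EFJQR
final tree: ((E:11/2,R:11/2):25/4,(F:33/4,(J:1/2,Q:1/2):31/4):7/2)
total length: 151/4

25/4,7/2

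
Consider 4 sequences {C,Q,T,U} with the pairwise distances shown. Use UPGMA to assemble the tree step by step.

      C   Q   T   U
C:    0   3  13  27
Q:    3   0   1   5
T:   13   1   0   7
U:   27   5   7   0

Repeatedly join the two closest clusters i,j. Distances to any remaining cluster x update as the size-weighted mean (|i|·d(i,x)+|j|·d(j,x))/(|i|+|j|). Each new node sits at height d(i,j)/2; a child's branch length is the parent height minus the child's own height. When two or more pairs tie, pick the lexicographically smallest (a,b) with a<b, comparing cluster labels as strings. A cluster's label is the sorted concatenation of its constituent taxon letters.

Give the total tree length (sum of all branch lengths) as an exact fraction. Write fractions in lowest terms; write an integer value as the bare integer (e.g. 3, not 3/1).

107/6

iteration 1: select Q,T (d=1); attach at lengths (1/2, 1/2); label the merged cluster QT
  updated: d(C,QT)=8, d(QT,U)=6
iteration 2: select QT,U (d=6); attach at lengths (5/2, 3); label the merged cluster QTU
  updated: d(C,QTU)=43/3
iteration 3: select C,QTU (d=43/3); attach at lengths (43/6, 25/6); label the merged cluster CQTU
final tree: (C:43/6,((Q:1/2,T:1/2):5/2,U:3):25/6)
total length: 107/6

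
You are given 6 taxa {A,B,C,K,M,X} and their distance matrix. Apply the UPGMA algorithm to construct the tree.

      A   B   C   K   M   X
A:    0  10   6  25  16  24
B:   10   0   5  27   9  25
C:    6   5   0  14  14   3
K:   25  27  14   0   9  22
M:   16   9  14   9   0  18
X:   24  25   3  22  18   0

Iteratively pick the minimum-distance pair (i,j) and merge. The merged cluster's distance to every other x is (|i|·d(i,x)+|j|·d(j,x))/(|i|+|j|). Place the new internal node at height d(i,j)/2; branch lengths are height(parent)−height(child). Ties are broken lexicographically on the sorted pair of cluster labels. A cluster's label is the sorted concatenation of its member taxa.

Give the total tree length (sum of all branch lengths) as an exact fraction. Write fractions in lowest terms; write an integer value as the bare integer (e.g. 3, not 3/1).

1. join C+X (d=3) ⇒ CX; edges |C|=3/2, |X|=3/2
  updated: d(A,CX)=15, d(B,CX)=15, d(CX,K)=18, d(CX,M)=16
2. join B+M (d=9) ⇒ BM; edges |B|=9/2, |M|=9/2
  updated: d(A,BM)=13, d(BM,CX)=31/2, d(BM,K)=18
3. join A+BM (d=13) ⇒ ABM; edges |A|=13/2, |BM|=2
  updated: d(ABM,CX)=46/3, d(ABM,K)=61/3
4. join ABM+CX (d=46/3) ⇒ ABCMX; edges |ABM|=7/6, |CX|=37/6
  updated: d(ABCMX,K)=97/5
5. join ABCMX+K (d=97/5) ⇒ ABCKMX; edges |ABCMX|=61/30, |K|=97/10
final tree: (((A:13/2,(B:9/2,M:9/2):2):7/6,(C:3/2,X:3/2):37/6):61/30,K:97/10)
total length: 1187/30

1187/30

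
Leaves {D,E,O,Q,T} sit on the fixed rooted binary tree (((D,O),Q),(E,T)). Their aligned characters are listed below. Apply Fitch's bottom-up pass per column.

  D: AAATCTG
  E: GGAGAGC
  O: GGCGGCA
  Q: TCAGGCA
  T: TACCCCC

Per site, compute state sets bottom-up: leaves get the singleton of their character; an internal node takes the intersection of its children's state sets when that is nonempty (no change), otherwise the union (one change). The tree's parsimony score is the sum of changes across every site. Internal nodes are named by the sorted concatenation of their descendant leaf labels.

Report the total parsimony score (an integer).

17

DO@0: {A} ∪ {G} = {A,G} (union, +1)
DOQ@0: {A,G} ∪ {T} = {A,G,T} (union, +1)
ET@0: {G} ∪ {T} = {G,T} (union, +1)
DEOQT@0: {A,G,T} ∩ {G,T} = {G,T} (intersection, +0)
DO@1: {A} ∪ {G} = {A,G} (union, +1)
DOQ@1: {A,G} ∪ {C} = {A,C,G} (union, +1)
ET@1: {G} ∪ {A} = {A,G} (union, +1)
DEOQT@1: {A,C,G} ∩ {A,G} = {A,G} (intersection, +0)
DO@2: {A} ∪ {C} = {A,C} (union, +1)
DOQ@2: {A,C} ∩ {A} = {A} (intersection, +0)
ET@2: {A} ∪ {C} = {A,C} (union, +1)
DEOQT@2: {A} ∩ {A,C} = {A} (intersection, +0)
DO@3: {T} ∪ {G} = {G,T} (union, +1)
DOQ@3: {G,T} ∩ {G} = {G} (intersection, +0)
ET@3: {G} ∪ {C} = {C,G} (union, +1)
DEOQT@3: {G} ∩ {C,G} = {G} (intersection, +0)
DO@4: {C} ∪ {G} = {C,G} (union, +1)
DOQ@4: {C,G} ∩ {G} = {G} (intersection, +0)
ET@4: {A} ∪ {C} = {A,C} (union, +1)
DEOQT@4: {G} ∪ {A,C} = {A,C,G} (union, +1)
DO@5: {T} ∪ {C} = {C,T} (union, +1)
DOQ@5: {C,T} ∩ {C} = {C} (intersection, +0)
ET@5: {G} ∪ {C} = {C,G} (union, +1)
DEOQT@5: {C} ∩ {C,G} = {C} (intersection, +0)
DO@6: {G} ∪ {A} = {A,G} (union, +1)
DOQ@6: {A,G} ∩ {A} = {A} (intersection, +0)
ET@6: {C} ∩ {C} = {C} (intersection, +0)
DEOQT@6: {A} ∪ {C} = {A,C} (union, +1)
per-site changes: [3, 3, 2, 2, 3, 2, 2]; total = 17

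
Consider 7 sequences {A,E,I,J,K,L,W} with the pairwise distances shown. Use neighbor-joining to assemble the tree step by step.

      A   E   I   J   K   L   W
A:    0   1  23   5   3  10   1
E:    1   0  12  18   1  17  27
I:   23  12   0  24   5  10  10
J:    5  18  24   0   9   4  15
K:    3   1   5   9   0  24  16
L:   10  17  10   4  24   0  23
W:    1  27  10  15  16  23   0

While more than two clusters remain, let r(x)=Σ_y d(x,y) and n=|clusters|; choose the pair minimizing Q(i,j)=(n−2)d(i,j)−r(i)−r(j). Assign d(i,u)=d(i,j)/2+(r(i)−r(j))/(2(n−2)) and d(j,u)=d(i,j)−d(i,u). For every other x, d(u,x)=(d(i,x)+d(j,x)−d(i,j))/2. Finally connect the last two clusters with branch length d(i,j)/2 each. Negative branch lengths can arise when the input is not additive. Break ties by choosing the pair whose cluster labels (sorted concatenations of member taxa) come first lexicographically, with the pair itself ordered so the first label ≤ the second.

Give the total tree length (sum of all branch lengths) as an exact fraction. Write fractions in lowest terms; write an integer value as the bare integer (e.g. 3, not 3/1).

iteration 1: select J,L (d=4, Q=-143); attach at lengths (7/10, 33/10); label the merged cluster JL
  updated: d(A,JL)=11/2, d(E,JL)=31/2, d(I,JL)=15, d(JL,K)=29/2, d(JL,W)=17
iteration 2: select A,W (d=1, Q=-201/2); attach at lengths (-67/16, 83/16); label the merged cluster AW
  updated: d(AW,E)=27/2, d(AW,I)=16, d(AW,JL)=43/4, d(AW,K)=9
iteration 3: select AW,JL (d=43/4, Q=-291/4); attach at lengths (103/24, 155/24); label the merged cluster AJLW
  updated: d(AJLW,E)=73/8, d(AJLW,I)=81/8, d(AJLW,K)=51/8
iteration 4: select AJLW,I (d=81/8, Q=-65/2); attach at lengths (75/16, 87/16); label the merged cluster AIJLW
  updated: d(AIJLW,E)=11/2, d(AIJLW,K)=5/8
iteration 5: select AIJLW,E (d=11/2, Q=-57/8); attach at lengths (41/16, 47/16); label the merged cluster AEIJLW
  updated: d(AEIJLW,K)=-31/16
iteration 6: select AEIJLW,K (d=-31/16); attach at lengths (-31/32, -31/32); label the merged cluster AEIJKLW
final tree: (((((A:-67/16,W:83/16):103/24,(J:7/10,L:33/10):155/24):75/16,I:87/16):41/16,E:47/16):-31/32,K:-31/32)
total length: 471/16

471/16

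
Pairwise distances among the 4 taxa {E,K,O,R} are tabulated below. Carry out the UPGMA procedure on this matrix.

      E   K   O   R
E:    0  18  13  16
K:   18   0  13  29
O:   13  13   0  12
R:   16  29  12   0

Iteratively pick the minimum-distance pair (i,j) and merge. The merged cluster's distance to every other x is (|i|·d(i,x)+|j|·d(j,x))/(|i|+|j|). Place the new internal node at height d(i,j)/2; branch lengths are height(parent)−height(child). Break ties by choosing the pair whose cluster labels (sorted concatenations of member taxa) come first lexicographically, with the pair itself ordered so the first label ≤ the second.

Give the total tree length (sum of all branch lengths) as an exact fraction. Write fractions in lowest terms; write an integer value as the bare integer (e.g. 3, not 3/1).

133/4

1. join O+R (d=12) ⇒ OR; edges |O|=6, |R|=6
  updated: d(E,OR)=29/2, d(K,OR)=21
2. join E+OR (d=29/2) ⇒ EOR; edges |E|=29/4, |OR|=5/4
  updated: d(EOR,K)=20
3. join EOR+K (d=20) ⇒ EKOR; edges |EOR|=11/4, |K|=10
final tree: ((E:29/4,(O:6,R:6):5/4):11/4,K:10)
total length: 133/4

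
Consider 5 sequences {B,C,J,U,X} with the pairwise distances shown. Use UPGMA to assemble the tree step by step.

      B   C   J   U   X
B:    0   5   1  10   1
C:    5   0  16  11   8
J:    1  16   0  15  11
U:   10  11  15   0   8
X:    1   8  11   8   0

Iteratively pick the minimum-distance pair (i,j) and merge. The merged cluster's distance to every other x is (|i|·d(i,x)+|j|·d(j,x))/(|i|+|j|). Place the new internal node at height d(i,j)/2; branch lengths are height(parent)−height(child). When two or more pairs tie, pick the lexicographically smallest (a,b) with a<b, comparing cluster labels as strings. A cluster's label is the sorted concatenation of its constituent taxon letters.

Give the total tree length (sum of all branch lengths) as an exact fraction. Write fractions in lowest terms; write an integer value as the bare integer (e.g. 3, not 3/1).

58/3

1. join B+J (d=1) ⇒ BJ; edges |B|=1/2, |J|=1/2
  updated: d(BJ,C)=21/2, d(BJ,U)=25/2, d(BJ,X)=6
2. join BJ+X (d=6) ⇒ BJX; edges |BJ|=5/2, |X|=3
  updated: d(BJX,C)=29/3, d(BJX,U)=11
3. join BJX+C (d=29/3) ⇒ BCJX; edges |BJX|=11/6, |C|=29/6
  updated: d(BCJX,U)=11
4. join BCJX+U (d=11) ⇒ BCJUX; edges |BCJX|=2/3, |U|=11/2
final tree: ((((B:1/2,J:1/2):5/2,X:3):11/6,C:29/6):2/3,U:11/2)
total length: 58/3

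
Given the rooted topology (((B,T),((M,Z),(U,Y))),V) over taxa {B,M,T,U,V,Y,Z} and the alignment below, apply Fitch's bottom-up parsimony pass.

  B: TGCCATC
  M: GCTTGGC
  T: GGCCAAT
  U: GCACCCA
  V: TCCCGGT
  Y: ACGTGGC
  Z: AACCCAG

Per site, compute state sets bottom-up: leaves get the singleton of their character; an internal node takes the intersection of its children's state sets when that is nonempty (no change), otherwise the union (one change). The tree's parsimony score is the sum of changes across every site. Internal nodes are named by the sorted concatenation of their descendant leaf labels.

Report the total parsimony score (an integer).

22

BT@0: {T} ∪ {G} = {G,T} (union, +1)
MZ@0: {G} ∪ {A} = {A,G} (union, +1)
UY@0: {G} ∪ {A} = {A,G} (union, +1)
MUYZ@0: {A,G} ∩ {A,G} = {A,G} (intersection, +0)
BMTUYZ@0: {G,T} ∩ {A,G} = {G} (intersection, +0)
BMTUVYZ@0: {G} ∪ {T} = {G,T} (union, +1)
BT@1: {G} ∩ {G} = {G} (intersection, +0)
MZ@1: {C} ∪ {A} = {A,C} (union, +1)
UY@1: {C} ∩ {C} = {C} (intersection, +0)
MUYZ@1: {A,C} ∩ {C} = {C} (intersection, +0)
BMTUYZ@1: {G} ∪ {C} = {C,G} (union, +1)
BMTUVYZ@1: {C,G} ∩ {C} = {C} (intersection, +0)
BT@2: {C} ∩ {C} = {C} (intersection, +0)
MZ@2: {T} ∪ {C} = {C,T} (union, +1)
UY@2: {A} ∪ {G} = {A,G} (union, +1)
MUYZ@2: {C,T} ∪ {A,G} = {A,C,G,T} (union, +1)
BMTUYZ@2: {C} ∩ {A,C,G,T} = {C} (intersection, +0)
BMTUVYZ@2: {C} ∩ {C} = {C} (intersection, +0)
BT@3: {C} ∩ {C} = {C} (intersection, +0)
MZ@3: {T} ∪ {C} = {C,T} (union, +1)
UY@3: {C} ∪ {T} = {C,T} (union, +1)
MUYZ@3: {C,T} ∩ {C,T} = {C,T} (intersection, +0)
BMTUYZ@3: {C} ∩ {C,T} = {C} (intersection, +0)
BMTUVYZ@3: {C} ∩ {C} = {C} (intersection, +0)
BT@4: {A} ∩ {A} = {A} (intersection, +0)
MZ@4: {G} ∪ {C} = {C,G} (union, +1)
UY@4: {C} ∪ {G} = {C,G} (union, +1)
MUYZ@4: {C,G} ∩ {C,G} = {C,G} (intersection, +0)
BMTUYZ@4: {A} ∪ {C,G} = {A,C,G} (union, +1)
BMTUVYZ@4: {A,C,G} ∩ {G} = {G} (intersection, +0)
BT@5: {T} ∪ {A} = {A,T} (union, +1)
MZ@5: {G} ∪ {A} = {A,G} (union, +1)
UY@5: {C} ∪ {G} = {C,G} (union, +1)
MUYZ@5: {A,G} ∩ {C,G} = {G} (intersection, +0)
BMTUYZ@5: {A,T} ∪ {G} = {A,G,T} (union, +1)
BMTUVYZ@5: {A,G,T} ∩ {G} = {G} (intersection, +0)
BT@6: {C} ∪ {T} = {C,T} (union, +1)
MZ@6: {C} ∪ {G} = {C,G} (union, +1)
UY@6: {A} ∪ {C} = {A,C} (union, +1)
MUYZ@6: {C,G} ∩ {A,C} = {C} (intersection, +0)
BMTUYZ@6: {C,T} ∩ {C} = {C} (intersection, +0)
BMTUVYZ@6: {C} ∪ {T} = {C,T} (union, +1)
per-site changes: [4, 2, 3, 2, 3, 4, 4]; total = 22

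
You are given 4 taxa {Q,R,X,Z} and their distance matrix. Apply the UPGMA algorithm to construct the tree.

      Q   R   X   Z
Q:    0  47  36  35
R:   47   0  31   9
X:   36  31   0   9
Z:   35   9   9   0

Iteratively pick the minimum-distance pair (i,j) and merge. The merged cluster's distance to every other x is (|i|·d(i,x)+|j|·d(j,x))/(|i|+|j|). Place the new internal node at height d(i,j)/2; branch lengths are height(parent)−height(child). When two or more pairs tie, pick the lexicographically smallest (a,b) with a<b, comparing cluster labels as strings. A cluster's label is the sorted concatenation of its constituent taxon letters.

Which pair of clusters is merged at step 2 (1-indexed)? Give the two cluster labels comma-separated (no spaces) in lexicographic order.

1. join R+Z (d=9) ⇒ RZ; edges |R|=9/2, |Z|=9/2
  updated: d(Q,RZ)=41, d(RZ,X)=20
2. join RZ+X (d=20) ⇒ RXZ; edges |RZ|=11/2, |X|=10
  updated: d(Q,RXZ)=118/3
3. join Q+RXZ (d=118/3) ⇒ QRXZ; edges |Q|=59/3, |RXZ|=29/3
final tree: (Q:59/3,((R:9/2,Z:9/2):11/2,X:10):29/3)
total length: 323/6

RZ,X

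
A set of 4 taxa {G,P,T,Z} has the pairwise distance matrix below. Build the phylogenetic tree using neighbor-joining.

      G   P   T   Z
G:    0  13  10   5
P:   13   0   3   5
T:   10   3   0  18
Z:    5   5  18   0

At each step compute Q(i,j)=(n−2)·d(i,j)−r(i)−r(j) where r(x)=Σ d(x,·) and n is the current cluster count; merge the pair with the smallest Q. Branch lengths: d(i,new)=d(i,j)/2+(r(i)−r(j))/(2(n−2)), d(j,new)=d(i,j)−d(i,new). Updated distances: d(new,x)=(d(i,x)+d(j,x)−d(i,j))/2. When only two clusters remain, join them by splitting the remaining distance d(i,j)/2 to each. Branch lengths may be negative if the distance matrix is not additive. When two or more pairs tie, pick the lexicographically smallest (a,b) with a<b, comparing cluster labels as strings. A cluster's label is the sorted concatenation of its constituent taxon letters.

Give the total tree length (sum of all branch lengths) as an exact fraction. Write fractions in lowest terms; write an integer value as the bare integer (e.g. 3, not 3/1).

31/2

step 1: merge (G,Z) at d=5, Q=-46; branch lengths G→5/2, Z→5/2; new cluster GZ
  updated: d(GZ,P)=13/2, d(GZ,T)=23/2
step 2: merge (GZ,P) at d=13/2, Q=-21; branch lengths GZ→15/2, P→-1; new cluster GPZ
  updated: d(GPZ,T)=4
step 3: merge (GPZ,T) at d=4; branch lengths GPZ→2, T→2; new cluster GPTZ
final tree: (((G:5/2,Z:5/2):15/2,P:-1):2,T:2)
total length: 31/2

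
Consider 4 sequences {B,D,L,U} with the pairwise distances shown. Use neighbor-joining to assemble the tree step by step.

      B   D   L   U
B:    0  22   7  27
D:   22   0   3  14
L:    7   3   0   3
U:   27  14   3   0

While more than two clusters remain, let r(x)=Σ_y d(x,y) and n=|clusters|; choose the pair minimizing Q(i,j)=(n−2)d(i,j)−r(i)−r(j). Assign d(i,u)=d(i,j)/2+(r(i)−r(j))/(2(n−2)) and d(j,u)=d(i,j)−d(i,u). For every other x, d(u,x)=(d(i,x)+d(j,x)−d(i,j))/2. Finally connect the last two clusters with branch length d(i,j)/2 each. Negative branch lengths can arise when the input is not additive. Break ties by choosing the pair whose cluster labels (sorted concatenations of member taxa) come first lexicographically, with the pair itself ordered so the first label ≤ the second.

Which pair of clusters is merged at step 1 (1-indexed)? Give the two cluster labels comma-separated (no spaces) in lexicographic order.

step 1: merge (B,L) at d=7, Q=-55; branch lengths B→57/4, L→-29/4; new cluster BL
  updated: d(BL,D)=9, d(BL,U)=23/2
step 2: merge (BL,D) at d=9, Q=-69/2; branch lengths BL→13/4, D→23/4; new cluster BDL
  updated: d(BDL,U)=33/4
step 3: merge (BDL,U) at d=33/4; branch lengths BDL→33/8, U→33/8; new cluster BDLU
final tree: (((B:57/4,L:-29/4):13/4,D:23/4):33/8,U:33/8)
total length: 97/4

B,L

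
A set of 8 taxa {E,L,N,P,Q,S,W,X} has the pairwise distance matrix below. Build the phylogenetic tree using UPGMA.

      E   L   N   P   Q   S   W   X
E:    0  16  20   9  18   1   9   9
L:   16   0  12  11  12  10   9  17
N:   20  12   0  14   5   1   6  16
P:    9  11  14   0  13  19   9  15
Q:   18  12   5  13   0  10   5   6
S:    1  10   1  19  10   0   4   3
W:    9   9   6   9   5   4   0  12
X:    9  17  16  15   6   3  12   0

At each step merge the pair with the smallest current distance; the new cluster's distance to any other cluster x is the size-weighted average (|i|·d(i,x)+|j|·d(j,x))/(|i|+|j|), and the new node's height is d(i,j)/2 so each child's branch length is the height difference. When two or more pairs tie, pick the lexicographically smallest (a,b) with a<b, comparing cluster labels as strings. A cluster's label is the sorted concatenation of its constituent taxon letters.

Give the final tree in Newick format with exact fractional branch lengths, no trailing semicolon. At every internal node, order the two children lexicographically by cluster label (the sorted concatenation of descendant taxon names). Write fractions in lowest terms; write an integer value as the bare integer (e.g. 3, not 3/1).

step 1: merge (E,S) at d=1; branch lengths E→1/2, S→1/2; new cluster ES
  updated: d(ES,L)=13, d(ES,N)=21/2, d(ES,P)=14, d(ES,Q)=14, d(ES,W)=13/2, d(ES,X)=6
step 2: merge (N,Q) at d=5; branch lengths N→5/2, Q→5/2; new cluster NQ
  updated: d(ES,NQ)=49/4, d(L,NQ)=12, d(NQ,P)=27/2, d(NQ,W)=11/2, d(NQ,X)=11
step 3: merge (NQ,W) at d=11/2; branch lengths NQ→1/4, W→11/4; new cluster NQW
  updated: d(ES,NQW)=31/3, d(L,NQW)=11, d(NQW,P)=12, d(NQW,X)=34/3
step 4: merge (ES,X) at d=6; branch lengths ES→5/2, X→3; new cluster ESX
  updated: d(ESX,L)=43/3, d(ESX,NQW)=32/3, d(ESX,P)=43/3
step 5: merge (ESX,NQW) at d=32/3; branch lengths ESX→7/3, NQW→31/12; new cluster ENQSWX
  updated: d(ENQSWX,L)=38/3, d(ENQSWX,P)=79/6
step 6: merge (L,P) at d=11; branch lengths L→11/2, P→11/2; new cluster LP
  updated: d(ENQSWX,LP)=155/12
step 7: merge (ENQSWX,LP) at d=155/12; branch lengths ENQSWX→9/8, LP→23/24; new cluster ELNPQSWX
final tree: ((((E:1/2,S:1/2):5/2,X:3):7/3,((N:5/2,Q:5/2):1/4,W:11/4):31/12):9/8,(L:11/2,P:11/2):23/24)
total length: 65/2

((((E:1/2,S:1/2):5/2,X:3):7/3,((N:5/2,Q:5/2):1/4,W:11/4):31/12):9/8,(L:11/2,P:11/2):23/24)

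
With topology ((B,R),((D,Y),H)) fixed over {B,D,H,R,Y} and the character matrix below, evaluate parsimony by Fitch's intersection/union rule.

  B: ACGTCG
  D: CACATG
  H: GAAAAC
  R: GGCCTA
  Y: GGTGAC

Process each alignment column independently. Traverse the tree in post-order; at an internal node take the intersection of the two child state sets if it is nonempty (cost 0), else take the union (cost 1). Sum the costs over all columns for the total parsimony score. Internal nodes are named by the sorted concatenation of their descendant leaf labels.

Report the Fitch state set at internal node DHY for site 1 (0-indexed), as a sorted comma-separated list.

site 0, node BR: B={A} ∪ R={G} → {A,G} (+1)
site 0, node DY: D={C} ∪ Y={G} → {C,G} (+1)
site 0, node DHY: DY={C,G} ∩ H={G} → {G} (+0)
site 0, node BDHRY: BR={A,G} ∩ DHY={G} → {G} (+0)
site 1, node BR: B={C} ∪ R={G} → {C,G} (+1)
site 1, node DY: D={A} ∪ Y={G} → {A,G} (+1)
site 1, node DHY: DY={A,G} ∩ H={A} → {A} (+0)
site 1, node BDHRY: BR={C,G} ∪ DHY={A} → {A,C,G} (+1)
site 2, node BR: B={G} ∪ R={C} → {C,G} (+1)
site 2, node DY: D={C} ∪ Y={T} → {C,T} (+1)
site 2, node DHY: DY={C,T} ∪ H={A} → {A,C,T} (+1)
site 2, node BDHRY: BR={C,G} ∩ DHY={A,C,T} → {C} (+0)
site 3, node BR: B={T} ∪ R={C} → {C,T} (+1)
site 3, node DY: D={A} ∪ Y={G} → {A,G} (+1)
site 3, node DHY: DY={A,G} ∩ H={A} → {A} (+0)
site 3, node BDHRY: BR={C,T} ∪ DHY={A} → {A,C,T} (+1)
site 4, node BR: B={C} ∪ R={T} → {C,T} (+1)
site 4, node DY: D={T} ∪ Y={A} → {A,T} (+1)
site 4, node DHY: DY={A,T} ∩ H={A} → {A} (+0)
site 4, node BDHRY: BR={C,T} ∪ DHY={A} → {A,C,T} (+1)
site 5, node BR: B={G} ∪ R={A} → {A,G} (+1)
site 5, node DY: D={G} ∪ Y={C} → {C,G} (+1)
site 5, node DHY: DY={C,G} ∩ H={C} → {C} (+0)
site 5, node BDHRY: BR={A,G} ∪ DHY={C} → {A,C,G} (+1)
per-site changes: [2, 3, 3, 3, 3, 3]; total = 17

A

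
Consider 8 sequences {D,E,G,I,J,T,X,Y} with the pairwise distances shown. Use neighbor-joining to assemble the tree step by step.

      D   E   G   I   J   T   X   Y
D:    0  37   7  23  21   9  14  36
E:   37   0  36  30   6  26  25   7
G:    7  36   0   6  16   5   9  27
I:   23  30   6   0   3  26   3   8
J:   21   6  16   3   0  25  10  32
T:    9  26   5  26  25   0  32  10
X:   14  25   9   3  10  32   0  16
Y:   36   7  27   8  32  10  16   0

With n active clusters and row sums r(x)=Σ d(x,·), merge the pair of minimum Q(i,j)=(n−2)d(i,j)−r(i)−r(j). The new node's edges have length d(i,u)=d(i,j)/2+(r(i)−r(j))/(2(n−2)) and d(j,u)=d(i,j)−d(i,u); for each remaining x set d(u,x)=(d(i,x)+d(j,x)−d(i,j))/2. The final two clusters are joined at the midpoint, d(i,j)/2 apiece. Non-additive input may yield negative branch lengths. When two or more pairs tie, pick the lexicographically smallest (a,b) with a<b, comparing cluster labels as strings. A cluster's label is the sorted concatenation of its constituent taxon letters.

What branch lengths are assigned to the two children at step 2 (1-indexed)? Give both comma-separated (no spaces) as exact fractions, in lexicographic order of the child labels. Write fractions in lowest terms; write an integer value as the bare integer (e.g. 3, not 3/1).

81/20,99/20

step 1: merge (E,Y) at d=7, Q=-261; branch lengths E→73/12, Y→11/12; new cluster EY
  updated: d(D,EY)=33, d(EY,G)=28, d(EY,I)=31/2, d(EY,J)=31/2, d(EY,T)=29/2, d(EY,X)=17
step 2: merge (D,T) at d=9, Q=-347/2; branch lengths D→81/20, T→99/20; new cluster DT
  updated: d(DT,EY)=77/4, d(DT,G)=3/2, d(DT,I)=20, d(DT,J)=37/2, d(DT,X)=37/2
step 3: merge (DT,G) at d=3/2, Q=-529/4; branch lengths DT→93/32, G→-45/32; new cluster DGT
  updated: d(DGT,EY)=183/8, d(DGT,I)=49/4, d(DGT,J)=33/2, d(DGT,X)=13
step 4: merge (I,J) at d=3, Q=-279/4; branch lengths I→-3/8, J→27/8; new cluster IJ
  updated: d(DGT,IJ)=103/8, d(EY,IJ)=14, d(IJ,X)=5
step 5: merge (DGT,X) at d=13, Q=-231/4; branch lengths DGT→159/16, X→49/16; new cluster DGTX
  updated: d(DGTX,EY)=215/16, d(DGTX,IJ)=39/16
step 6: merge (DGTX,EY) at d=215/16, Q=-239/8; branch lengths DGTX→15/16, EY→25/2; new cluster DEGTXY
  updated: d(DEGTXY,IJ)=3/2
step 7: merge (DEGTXY,IJ) at d=3/2; branch lengths DEGTXY→3/4, IJ→3/4; new cluster DEGIJTXY
final tree: (((((D:81/20,T:99/20):93/32,G:-45/32):159/16,X:49/16):15/16,(E:73/12,Y:11/12):25/2):3/4,(I:-3/8,J:27/8):3/4)
total length: 775/16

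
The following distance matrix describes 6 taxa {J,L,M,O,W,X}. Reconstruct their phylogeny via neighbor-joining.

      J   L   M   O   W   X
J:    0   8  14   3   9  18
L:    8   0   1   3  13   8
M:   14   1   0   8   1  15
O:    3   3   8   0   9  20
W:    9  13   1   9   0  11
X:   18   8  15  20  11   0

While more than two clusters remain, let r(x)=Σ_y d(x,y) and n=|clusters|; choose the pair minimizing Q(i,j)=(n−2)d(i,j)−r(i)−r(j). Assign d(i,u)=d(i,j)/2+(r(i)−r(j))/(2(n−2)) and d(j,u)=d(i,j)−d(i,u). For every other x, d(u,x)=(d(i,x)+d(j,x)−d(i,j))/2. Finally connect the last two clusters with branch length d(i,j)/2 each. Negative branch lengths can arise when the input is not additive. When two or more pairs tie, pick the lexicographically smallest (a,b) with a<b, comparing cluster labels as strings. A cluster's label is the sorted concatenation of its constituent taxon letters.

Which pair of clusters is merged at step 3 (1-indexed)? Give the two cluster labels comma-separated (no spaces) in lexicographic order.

iteration 1: select J,O (d=3, Q=-83); attach at lengths (21/8, 3/8); label the merged cluster JO
  updated: d(JO,L)=4, d(JO,M)=19/2, d(JO,W)=15/2, d(JO,X)=35/2
iteration 2: select M,W (d=1, Q=-56); attach at lengths (-1/2, 3/2); label the merged cluster MW
  updated: d(JO,MW)=8, d(L,MW)=13/2, d(MW,X)=25/2
iteration 3: select JO,MW (d=8, Q=-81/2); attach at lengths (37/8, 27/8); label the merged cluster JMOW
  updated: d(JMOW,L)=5/4, d(JMOW,X)=11
iteration 4: select JMOW,L (d=5/4, Q=-81/4); attach at lengths (17/8, -7/8); label the merged cluster JLMOW
  updated: d(JLMOW,X)=71/8
iteration 5: select JLMOW,X (d=71/8); attach at lengths (71/16, 71/16); label the merged cluster JLMOWX
final tree: ((((J:21/8,O:3/8):37/8,(M:-1/2,W:3/2):27/8):17/8,L:-7/8):71/16,X:71/16)
total length: 177/8

JO,MW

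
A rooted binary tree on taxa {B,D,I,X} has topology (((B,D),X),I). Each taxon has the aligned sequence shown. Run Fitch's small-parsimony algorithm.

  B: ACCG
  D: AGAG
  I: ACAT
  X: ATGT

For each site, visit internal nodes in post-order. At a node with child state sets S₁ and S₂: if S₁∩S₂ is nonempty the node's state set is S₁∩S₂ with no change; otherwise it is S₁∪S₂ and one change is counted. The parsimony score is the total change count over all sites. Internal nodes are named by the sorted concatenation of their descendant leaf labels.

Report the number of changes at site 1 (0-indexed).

BD@0: {A} ∩ {A} = {A} (intersection, +0)
BDX@0: {A} ∩ {A} = {A} (intersection, +0)
BDIX@0: {A} ∩ {A} = {A} (intersection, +0)
BD@1: {C} ∪ {G} = {C,G} (union, +1)
BDX@1: {C,G} ∪ {T} = {C,G,T} (union, +1)
BDIX@1: {C,G,T} ∩ {C} = {C} (intersection, +0)
BD@2: {C} ∪ {A} = {A,C} (union, +1)
BDX@2: {A,C} ∪ {G} = {A,C,G} (union, +1)
BDIX@2: {A,C,G} ∩ {A} = {A} (intersection, +0)
BD@3: {G} ∩ {G} = {G} (intersection, +0)
BDX@3: {G} ∪ {T} = {G,T} (union, +1)
BDIX@3: {G,T} ∩ {T} = {T} (intersection, +0)
per-site changes: [0, 2, 2, 1]; total = 5

2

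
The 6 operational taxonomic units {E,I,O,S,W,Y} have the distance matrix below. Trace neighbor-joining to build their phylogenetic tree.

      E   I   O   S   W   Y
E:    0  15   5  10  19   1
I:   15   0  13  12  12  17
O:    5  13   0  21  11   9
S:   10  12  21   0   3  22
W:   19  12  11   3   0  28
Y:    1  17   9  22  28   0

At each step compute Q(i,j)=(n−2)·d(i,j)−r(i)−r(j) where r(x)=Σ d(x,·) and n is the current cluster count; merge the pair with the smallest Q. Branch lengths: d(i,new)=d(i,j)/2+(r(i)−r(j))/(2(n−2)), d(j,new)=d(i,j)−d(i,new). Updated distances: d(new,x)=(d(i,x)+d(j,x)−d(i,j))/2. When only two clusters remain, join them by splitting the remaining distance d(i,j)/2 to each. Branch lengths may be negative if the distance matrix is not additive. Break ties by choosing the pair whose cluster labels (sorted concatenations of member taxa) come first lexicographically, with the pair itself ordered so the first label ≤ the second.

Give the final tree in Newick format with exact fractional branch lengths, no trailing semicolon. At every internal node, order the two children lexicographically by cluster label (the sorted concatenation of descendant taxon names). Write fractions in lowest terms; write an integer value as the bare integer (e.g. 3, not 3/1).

(((E:-33/16,Y:49/16):75/16,(I:17/4,(S:7/8,W:17/8):25/4):107/16):29/32,O:29/32)

iteration 1: select S,W (d=3, Q=-129); attach at lengths (7/8, 17/8); label the merged cluster SW
  updated: d(E,SW)=13, d(I,SW)=21/2, d(O,SW)=29/2, d(SW,Y)=47/2
iteration 2: select I,SW (d=21/2, Q=-171/2); attach at lengths (17/4, 25/4); label the merged cluster ISW
  updated: d(E,ISW)=35/4, d(ISW,O)=17/2, d(ISW,Y)=15
iteration 3: select E,Y (d=1, Q=-151/4); attach at lengths (-33/16, 49/16); label the merged cluster EY
  updated: d(EY,ISW)=91/8, d(EY,O)=13/2
iteration 4: select EY,ISW (d=91/8, Q=-211/8); attach at lengths (75/16, 107/16); label the merged cluster EISWY
  updated: d(EISWY,O)=29/16
iteration 5: select EISWY,O (d=29/16); attach at lengths (29/32, 29/32); label the merged cluster EIOSWY
final tree: (((E:-33/16,Y:49/16):75/16,(I:17/4,(S:7/8,W:17/8):25/4):107/16):29/32,O:29/32)
total length: 443/16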